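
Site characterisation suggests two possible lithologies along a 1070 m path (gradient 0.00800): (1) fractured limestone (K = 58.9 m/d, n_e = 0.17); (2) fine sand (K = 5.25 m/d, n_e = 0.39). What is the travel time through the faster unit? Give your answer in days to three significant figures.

386 days

Unit 1 (fractured limestone): v = 58.9×0.0080/0.17 = 2.772 m/d, t = 1070/2.772 = 386.0 d
Unit 2 (fine sand): v = 5.25×0.0080/0.39 = 0.1077 m/d, t = 1070/0.1077 = 9936 d
Faster unit: t = 386 d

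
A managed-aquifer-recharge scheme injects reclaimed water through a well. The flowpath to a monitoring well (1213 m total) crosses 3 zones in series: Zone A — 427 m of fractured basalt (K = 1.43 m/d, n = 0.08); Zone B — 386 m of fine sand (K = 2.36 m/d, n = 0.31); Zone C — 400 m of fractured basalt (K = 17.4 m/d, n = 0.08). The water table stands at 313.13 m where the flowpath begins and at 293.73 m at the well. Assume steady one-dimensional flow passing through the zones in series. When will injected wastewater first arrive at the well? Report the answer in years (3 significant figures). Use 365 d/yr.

Total head drop ΔH = 313.13 − 293.73 = 19.40 m
Continuity: the same q passes through each zone, so ΔH = q·Σ(L_j/K_j) — the zones act as resistances in series.
Σ(L/K) = 427/1.43 + 386/2.36 + 400/17.4 = 298.6 + 163.6 + 22.99 = 485.1 d
q = ΔH / Σ(L/K) = 19.40 / 485.1 = 0.03999 m/d (same in every zone)
Zone A: v = q/n = 0.03999/0.08 = 0.4998 m/d → t_A = 427/0.4998 = 854.3 d
Zone B: v = q/n = 0.03999/0.31 = 0.1290 m/d → t_B = 386/0.1290 = 2992 d
Zone C: v = q/n = 0.03999/0.08 = 0.4998 m/d → t_C = 400/0.4998 = 800.2 d
Total t = 854.3 + 2992 + 800.2 = 4647 d
   = 4647 / 365 = 12.7 yr

12.7 years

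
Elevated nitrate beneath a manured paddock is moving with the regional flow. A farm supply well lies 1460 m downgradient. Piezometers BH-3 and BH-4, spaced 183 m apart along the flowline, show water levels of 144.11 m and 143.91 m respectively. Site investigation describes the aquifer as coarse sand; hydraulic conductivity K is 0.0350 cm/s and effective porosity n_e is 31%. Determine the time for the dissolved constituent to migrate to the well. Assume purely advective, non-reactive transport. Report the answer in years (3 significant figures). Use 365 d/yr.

37.5 years

Hydraulic gradient i = (144.11 − 143.91) / 183 = 0.20 / 183 = 0.001093
K = 0.0350 cm/s × 864 = 30.24 m/d
q = Ki = 30.24 × 0.001093 = 0.03305 m/d
Seepage velocity v = q / n = 0.03305 / 0.31 = 0.1066 m/d
t = L / v = 1460 / 0.1066 = 13690 d
   = 13690 / 365 = 37.5 yr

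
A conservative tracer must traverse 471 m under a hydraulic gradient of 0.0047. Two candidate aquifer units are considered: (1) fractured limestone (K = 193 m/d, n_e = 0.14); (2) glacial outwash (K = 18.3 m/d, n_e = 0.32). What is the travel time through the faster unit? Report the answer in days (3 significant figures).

Unit 1 (fractured limestone): v = 193×0.0047/0.14 = 6.479 m/d, t = 471/6.479 = 72.69 d
Unit 2 (glacial outwash): v = 18.3×0.0047/0.32 = 0.2688 m/d, t = 471/0.2688 = 1752 d
Faster unit: t = 72.7 d

72.7 days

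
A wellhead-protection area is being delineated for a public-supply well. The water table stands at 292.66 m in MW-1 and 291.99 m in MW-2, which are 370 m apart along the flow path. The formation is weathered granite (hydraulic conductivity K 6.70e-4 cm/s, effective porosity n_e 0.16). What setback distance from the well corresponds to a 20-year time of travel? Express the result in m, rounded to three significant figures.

Hydraulic gradient i = (292.66 − 291.99) / 370 = 0.67 / 370 = 0.001811
K = 6.70e-4 cm/s × 864 = 0.5789 m/d
q = Ki = 0.5789 × 0.001811 = 0.001048 m/d
v_s = q/n_e = 0.001048/0.16 = 0.006552 m/d
T = 20 yr × 365 = 7300 d
L = v × T = 0.006552 × 7300 = 47.83 m

47.8 m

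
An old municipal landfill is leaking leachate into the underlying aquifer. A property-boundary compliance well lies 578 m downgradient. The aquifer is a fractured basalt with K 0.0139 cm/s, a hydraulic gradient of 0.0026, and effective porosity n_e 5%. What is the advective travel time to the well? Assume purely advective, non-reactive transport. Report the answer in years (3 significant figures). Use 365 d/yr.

2.54 years

K = 0.0139 cm/s × 864 = 12.01 m/d
Specific discharge q = 12.01 × 0.0026 = 0.03122 m/d
v_s = q/n_e = 0.03122/0.05 = 0.6245 m/d
t = L / v = 578 / 0.6245 = 925.5 d
   = 925.5 / 365 = 2.54 yr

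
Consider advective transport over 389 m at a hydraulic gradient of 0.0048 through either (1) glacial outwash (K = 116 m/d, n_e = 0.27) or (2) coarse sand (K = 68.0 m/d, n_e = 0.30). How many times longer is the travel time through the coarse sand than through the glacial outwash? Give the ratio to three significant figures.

Unit 1 (glacial outwash): v = 116×0.0048/0.27 = 2.062 m/d, t = 389/2.062 = 188.6 d
Unit 2 (coarse sand): v = 68.0×0.0048/0.30 = 1.088 m/d, t = 389/1.088 = 357.5 d
t(coarse sand) / t(glacial outwash) = 357.5/188.6 = 1.90

1.90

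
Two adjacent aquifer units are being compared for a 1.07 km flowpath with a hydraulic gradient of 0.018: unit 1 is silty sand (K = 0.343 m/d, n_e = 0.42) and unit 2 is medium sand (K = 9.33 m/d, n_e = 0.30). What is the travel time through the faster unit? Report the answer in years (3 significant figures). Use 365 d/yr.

Unit 1 (silty sand): v = 0.343×0.018/0.42 = 0.01470 m/d, t = 1070/0.01470 = 72790 d
Unit 2 (medium sand): v = 9.33×0.018/0.30 = 0.5598 m/d, t = 1070/0.5598 = 1911 d
Faster: 1911 d / 365 = 5.24 yr

5.24 years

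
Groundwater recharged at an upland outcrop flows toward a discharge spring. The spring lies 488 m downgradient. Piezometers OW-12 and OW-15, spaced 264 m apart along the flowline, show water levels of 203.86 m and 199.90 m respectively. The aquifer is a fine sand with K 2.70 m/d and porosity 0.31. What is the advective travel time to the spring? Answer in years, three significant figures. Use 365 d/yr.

Hydraulic gradient i = (203.86 − 199.90) / 264 = 3.96 / 264 = 0.01500
Darcy flux q = K·i = 2.70 × 0.01500 = 0.04050 m/d
v = Ki/n = 2.70·0.01500/0.31 = 0.1306 m/d
t = L / v = 488 / 0.1306 = 3735 d
   = 3735 / 365 = 10.2 yr

10.2 years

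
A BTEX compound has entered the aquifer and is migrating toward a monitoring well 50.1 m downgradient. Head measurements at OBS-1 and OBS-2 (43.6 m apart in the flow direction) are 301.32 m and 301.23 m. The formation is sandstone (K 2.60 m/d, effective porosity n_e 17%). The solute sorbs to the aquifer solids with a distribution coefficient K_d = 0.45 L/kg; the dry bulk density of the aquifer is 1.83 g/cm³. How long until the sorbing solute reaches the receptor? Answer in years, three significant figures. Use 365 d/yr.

25.4 years

Hydraulic gradient i = (301.32 − 301.23) / 43.6 = 0.09 / 43.6 = 0.002064
Darcy flux q = K·i = 2.60 × 0.002064 = 0.005367 m/d
v = Ki/n = 2.60·0.002064/0.17 = 0.03157 m/d
Retardation R = 1 + ρ_b·K_d/n = 1 + 1.83×0.45/0.17 = 5.844
Contaminant velocity v_c = v/R = 0.03157/5.844 = 0.005402 m/d
t = L/v_c = 50.1/0.005402 = 9274 d
   = 9274/365 = 25.4 yr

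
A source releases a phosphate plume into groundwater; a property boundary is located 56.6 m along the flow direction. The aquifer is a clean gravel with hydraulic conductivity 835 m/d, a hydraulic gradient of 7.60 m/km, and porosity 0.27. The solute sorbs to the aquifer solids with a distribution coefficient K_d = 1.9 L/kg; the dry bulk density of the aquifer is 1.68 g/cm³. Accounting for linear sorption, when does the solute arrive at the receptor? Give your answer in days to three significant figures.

30.9 days

Specific discharge q = 835 × 0.0076 = 6.346 m/d
v = Ki/n = 835·0.0076/0.27 = 23.50 m/d
Retardation R = 1 + ρ_b·K_d/n = 1 + 1.68×1.9/0.27 = 12.82
Contaminant velocity v_c = v/R = 23.50/12.82 = 1.833 m/d
t = L/v_c = 56.6/1.833 = 30.88 d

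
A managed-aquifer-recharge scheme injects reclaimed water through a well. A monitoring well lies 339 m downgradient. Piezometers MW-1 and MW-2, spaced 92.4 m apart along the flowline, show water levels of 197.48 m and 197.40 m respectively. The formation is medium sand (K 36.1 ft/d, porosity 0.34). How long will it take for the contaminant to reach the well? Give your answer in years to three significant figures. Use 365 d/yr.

Hydraulic gradient i = (197.48 − 197.40) / 92.4 = 0.08 / 92.4 = 8.658e-4
K = 36.1 ft/d × 0.3048 = 11.00 m/d
Darcy flux q = K·i = 11.00 × 8.658e-4 = 0.009527 m/d
Seepage velocity v = q / n = 0.009527 / 0.34 = 0.02802 m/d
t = L / v = 339 / 0.02802 = 12100 d
   = 12100 / 365 = 33.1 yr

33.1 years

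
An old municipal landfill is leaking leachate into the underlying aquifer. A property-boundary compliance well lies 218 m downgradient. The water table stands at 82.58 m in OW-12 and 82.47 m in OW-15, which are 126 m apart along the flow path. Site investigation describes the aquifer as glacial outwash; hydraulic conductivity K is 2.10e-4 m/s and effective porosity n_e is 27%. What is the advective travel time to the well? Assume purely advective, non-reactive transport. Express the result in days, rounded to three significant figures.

Hydraulic gradient i = (82.58 − 82.47) / 126 = 0.11 / 126 = 8.730e-4
K = 2.10e-4 m/s × 86400 s/d = 18.14 m/d
q = Ki = 18.14 × 8.730e-4 = 0.01584 m/d
Seepage velocity v = q / n = 0.01584 / 0.27 = 0.05867 m/d
t = L / v = 218 / 0.05867 = 3716 d

3720 days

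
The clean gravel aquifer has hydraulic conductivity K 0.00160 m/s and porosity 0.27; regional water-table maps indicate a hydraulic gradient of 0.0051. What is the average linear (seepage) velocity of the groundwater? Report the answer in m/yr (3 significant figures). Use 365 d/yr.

K = 0.00160 m/s × 86400 s/d = 138.2 m/d
Specific discharge q = 138.2 × 0.0051 = 0.7050 m/d
v = Ki/n = 138.2·0.0051/0.27 = 2.611 m/d
   = 2.611 × 365 = 953 m/yr

953 m/yr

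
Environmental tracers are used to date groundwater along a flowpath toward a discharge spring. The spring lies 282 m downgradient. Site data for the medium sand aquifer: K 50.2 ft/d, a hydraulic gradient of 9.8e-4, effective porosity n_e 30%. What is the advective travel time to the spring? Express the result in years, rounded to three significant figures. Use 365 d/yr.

K = 50.2 ft/d × 0.3048 = 15.30 m/d
q = Ki = 15.30 × 9.8e-4 = 0.01499 m/d
v = Ki/n = 15.30·9.8e-4/0.30 = 0.04998 m/d
t = L / v = 282 / 0.04998 = 5642 d
   = 5642 / 365 = 15.5 yr

15.5 years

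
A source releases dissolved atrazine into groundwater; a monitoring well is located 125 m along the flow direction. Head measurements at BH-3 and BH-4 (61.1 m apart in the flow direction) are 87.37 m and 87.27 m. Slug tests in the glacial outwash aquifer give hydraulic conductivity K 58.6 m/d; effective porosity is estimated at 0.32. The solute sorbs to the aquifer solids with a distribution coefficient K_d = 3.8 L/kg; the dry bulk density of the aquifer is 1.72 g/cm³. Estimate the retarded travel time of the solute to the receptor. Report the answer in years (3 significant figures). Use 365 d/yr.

Hydraulic gradient i = (87.37 − 87.27) / 61.1 = 0.10 / 61.1 = 0.001637
q = Ki = 58.6 × 0.001637 = 0.09591 m/d
Average linear velocity = 0.09591 / 0.32 = 0.2997 m/d
Retardation R = 1 + ρ_b·K_d/n = 1 + 1.72×3.8/0.32 = 21.42
Contaminant velocity v_c = v/R = 0.2997/21.42 = 0.01399 m/d
t = L/v_c = 125/0.01399 = 8936 d
   = 8936/365 = 24.5 yr

24.5 years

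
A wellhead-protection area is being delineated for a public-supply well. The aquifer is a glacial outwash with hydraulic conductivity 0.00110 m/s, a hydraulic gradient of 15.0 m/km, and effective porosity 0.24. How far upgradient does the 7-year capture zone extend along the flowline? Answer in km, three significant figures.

15.2 km

K = 0.00110 m/s × 86400 s/d = 95.04 m/d
Darcy flux q = K·i = 95.04 × 0.015 = 1.426 m/d
Seepage velocity v = q / n = 1.426 / 0.24 = 5.940 m/d
T = 7 yr × 365 = 2555 d
L = v × T = 5.940 × 2555 = 15180 m
   = 15.2 km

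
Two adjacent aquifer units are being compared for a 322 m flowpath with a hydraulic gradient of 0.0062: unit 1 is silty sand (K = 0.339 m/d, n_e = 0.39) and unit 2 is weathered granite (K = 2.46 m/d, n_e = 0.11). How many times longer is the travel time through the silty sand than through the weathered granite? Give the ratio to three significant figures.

25.7

Unit 1 (silty sand): v = 0.339×0.0062/0.39 = 0.005389 m/d, t = 322/0.005389 = 59750 d
Unit 2 (weathered granite): v = 2.46×0.0062/0.11 = 0.1387 m/d, t = 322/0.1387 = 2322 d
t(silty sand) / t(weathered granite) = 59750/2322 = 25.7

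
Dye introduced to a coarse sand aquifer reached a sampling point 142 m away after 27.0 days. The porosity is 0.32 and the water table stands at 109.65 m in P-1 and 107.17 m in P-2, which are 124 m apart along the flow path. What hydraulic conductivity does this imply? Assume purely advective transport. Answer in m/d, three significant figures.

84.1 m/d

Hydraulic gradient i = (109.65 − 107.17) / 124 = 2.48 / 124 = 0.02000
v = L / t = 142 / 27.0 = 5.259 m/d
K = v · n / i = 5.259 × 0.32 / 0.02000 = 84.1 m/d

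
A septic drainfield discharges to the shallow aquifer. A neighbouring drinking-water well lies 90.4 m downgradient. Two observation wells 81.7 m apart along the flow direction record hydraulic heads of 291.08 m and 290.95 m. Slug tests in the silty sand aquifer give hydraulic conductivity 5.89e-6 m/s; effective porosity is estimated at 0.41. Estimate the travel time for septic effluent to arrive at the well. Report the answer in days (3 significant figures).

Hydraulic gradient i = (291.08 − 290.95) / 81.7 = 0.13 / 81.7 = 0.001591
K = 5.89e-6 m/s × 86400 s/d = 0.5089 m/d
q = Ki = 0.5089 × 0.001591 = 8.097e-4 m/d
Seepage velocity v = q / n = 8.097e-4 / 0.41 = 0.001975 m/d
t = L / v = 90.4 / 0.001975 = 45770 d

45800 days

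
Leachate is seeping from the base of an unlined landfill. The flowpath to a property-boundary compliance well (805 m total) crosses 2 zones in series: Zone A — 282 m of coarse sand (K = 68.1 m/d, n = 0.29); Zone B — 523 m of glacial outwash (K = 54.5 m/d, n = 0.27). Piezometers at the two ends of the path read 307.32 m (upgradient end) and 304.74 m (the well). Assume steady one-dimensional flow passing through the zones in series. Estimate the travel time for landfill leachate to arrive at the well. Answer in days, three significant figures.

Total head drop ΔH = 307.32 − 304.74 = 2.58 m
Continuity: the same q passes through each zone, so ΔH = q·Σ(L_j/K_j) — the zones act as resistances in series.
Σ(L/K) = 282/68.1 + 523/54.5 = 4.141 + 9.596 = 13.74 d
q = ΔH / Σ(L/K) = 2.58 / 13.74 = 0.1878 m/d (same in every zone)
Zone A: v = q/n = 0.1878/0.29 = 0.6476 m/d → t_A = 282/0.6476 = 435.4 d
Zone B: v = q/n = 0.1878/0.27 = 0.6956 m/d → t_B = 523/0.6956 = 751.9 d
Total t = 435.4 + 751.9 = 1187 d

1190 days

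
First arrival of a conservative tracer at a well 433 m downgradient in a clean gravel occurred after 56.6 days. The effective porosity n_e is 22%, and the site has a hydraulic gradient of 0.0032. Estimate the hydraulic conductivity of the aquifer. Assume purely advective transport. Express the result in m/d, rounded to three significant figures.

526 m/d

v = L / t = 433 / 56.6 = 7.650 m/d
K = v · n / i = 7.650 × 0.22 / 0.0032 = 526 m/d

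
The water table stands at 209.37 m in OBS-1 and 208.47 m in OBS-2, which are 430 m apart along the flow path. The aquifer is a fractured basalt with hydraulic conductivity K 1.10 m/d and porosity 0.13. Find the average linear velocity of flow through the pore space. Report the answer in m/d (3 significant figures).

Hydraulic gradient i = (209.37 − 208.47) / 430 = 0.90 / 430 = 0.002093
Darcy flux q = K·i = 1.10 × 0.002093 = 0.002302 m/d
Average linear velocity = 0.002302 / 0.13 = 0.01771 m/d

0.0177 m/d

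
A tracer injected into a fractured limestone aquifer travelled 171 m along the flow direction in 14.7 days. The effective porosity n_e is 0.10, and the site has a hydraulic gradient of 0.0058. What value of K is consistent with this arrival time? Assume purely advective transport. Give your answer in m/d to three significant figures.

v = L / t = 171 / 14.7 = 11.63 m/d
K = v · n / i = 11.63 × 0.10 / 0.0058 = 201 m/d

201 m/d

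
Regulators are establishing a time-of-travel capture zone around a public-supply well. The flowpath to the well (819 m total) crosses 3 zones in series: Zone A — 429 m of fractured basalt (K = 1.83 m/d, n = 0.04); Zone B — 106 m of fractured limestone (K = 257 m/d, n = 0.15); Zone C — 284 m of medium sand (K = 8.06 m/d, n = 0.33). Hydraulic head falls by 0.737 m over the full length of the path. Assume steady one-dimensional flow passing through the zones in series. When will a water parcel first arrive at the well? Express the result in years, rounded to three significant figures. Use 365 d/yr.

Continuity: the same q passes through each zone, so ΔH = q·Σ(L_j/K_j) — the zones act as resistances in series.
Σ(L/K) = 429/1.83 + 106/257 + 284/8.06 = 234.4 + 0.4125 + 35.24 = 270.1 d
q = ΔH / Σ(L/K) = 0.737 / 270.1 = 0.002729 m/d (same in every zone)
Zone A: v = q/n = 0.002729/0.04 = 0.06822 m/d → t_A = 429/0.06822 = 6288 d
Zone B: v = q/n = 0.002729/0.15 = 0.01819 m/d → t_B = 106/0.01819 = 5827 d
Zone C: v = q/n = 0.002729/0.33 = 0.008269 m/d → t_C = 284/0.008269 = 34340 d
Total t = 6288 + 5827 + 34340 = 46460 d
   = 46460 / 365 = 127 yr

127 years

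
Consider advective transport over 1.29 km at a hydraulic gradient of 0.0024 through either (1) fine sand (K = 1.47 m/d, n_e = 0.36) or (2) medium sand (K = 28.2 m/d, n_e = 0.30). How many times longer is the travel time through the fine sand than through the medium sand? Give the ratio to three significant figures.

23.0

Unit 1 (fine sand): v = 1.47×0.0024/0.36 = 0.009800 m/d, t = 1290/0.009800 = 131600 d
Unit 2 (medium sand): v = 28.2×0.0024/0.30 = 0.2256 m/d, t = 1290/0.2256 = 5718 d
t(fine sand) / t(medium sand) = 131600/5718 = 23.0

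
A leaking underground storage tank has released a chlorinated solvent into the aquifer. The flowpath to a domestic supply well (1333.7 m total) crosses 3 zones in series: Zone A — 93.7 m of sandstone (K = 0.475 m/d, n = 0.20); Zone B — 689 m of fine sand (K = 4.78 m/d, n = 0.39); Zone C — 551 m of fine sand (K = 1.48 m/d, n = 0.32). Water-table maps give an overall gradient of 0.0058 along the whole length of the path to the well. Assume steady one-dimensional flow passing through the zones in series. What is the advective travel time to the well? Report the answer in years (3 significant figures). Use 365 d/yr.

117 years

Continuity: the same q passes through each zone, so ΔH = q·Σ(L_j/K_j) — the zones act as resistances in series.
Σ(L/K) = 93.7/0.475 + 689/4.78 + 551/1.48 = 197.3 + 144.1 + 372.3 = 713.7 d
K_eq = L_total / Σ(L/K) = 1333.7 / 713.7 = 1.869 m/d
q = K_eq · i = 1.869 × 0.0058 = 0.01084 m/d (same in every zone)
Zone A: v = q/n = 0.01084/0.20 = 0.05419 m/d → t_A = 93.7/0.05419 = 1729 d
Zone B: v = q/n = 0.01084/0.39 = 0.02779 m/d → t_B = 689/0.02779 = 24790 d
Zone C: v = q/n = 0.01084/0.32 = 0.03387 m/d → t_C = 551/0.03387 = 16270 d
Total t = 1729 + 24790 + 16270 = 42790 d
   = 42790 / 365 = 117 yr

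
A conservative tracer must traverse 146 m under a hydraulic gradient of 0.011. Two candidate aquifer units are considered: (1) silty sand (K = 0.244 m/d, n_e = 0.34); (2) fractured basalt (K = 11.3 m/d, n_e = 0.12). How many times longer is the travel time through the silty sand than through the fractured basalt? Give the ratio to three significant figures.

131

Unit 1 (silty sand): v = 0.244×0.011/0.34 = 0.007894 m/d, t = 146/0.007894 = 18490 d
Unit 2 (fractured basalt): v = 11.3×0.011/0.12 = 1.036 m/d, t = 146/1.036 = 140.9 d
t(silty sand) / t(fractured basalt) = 18490/140.9 = 131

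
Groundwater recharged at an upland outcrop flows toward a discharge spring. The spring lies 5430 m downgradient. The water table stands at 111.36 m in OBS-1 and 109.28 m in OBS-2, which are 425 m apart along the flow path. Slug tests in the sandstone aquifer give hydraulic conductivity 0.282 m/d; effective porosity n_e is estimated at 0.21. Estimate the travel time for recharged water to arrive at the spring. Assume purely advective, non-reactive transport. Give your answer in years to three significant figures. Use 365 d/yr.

2260 years

Hydraulic gradient i = (111.36 − 109.28) / 425 = 2.08 / 425 = 0.004894
Specific discharge q = 0.282 × 0.004894 = 0.001380 m/d
v = Ki/n = 0.282·0.004894/0.21 = 0.006572 m/d
t = L / v = 5430 / 0.006572 = 826200 d
   = 826200 / 365 = 2260 yr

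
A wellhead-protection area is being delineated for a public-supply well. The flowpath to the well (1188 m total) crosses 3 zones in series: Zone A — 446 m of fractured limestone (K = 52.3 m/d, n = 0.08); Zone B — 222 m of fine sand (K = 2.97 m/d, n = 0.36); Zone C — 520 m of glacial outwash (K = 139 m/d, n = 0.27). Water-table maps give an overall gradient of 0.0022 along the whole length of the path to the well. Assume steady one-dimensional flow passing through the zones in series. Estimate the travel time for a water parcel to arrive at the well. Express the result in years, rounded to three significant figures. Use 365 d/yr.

Steady 1-D flow in series ⇒ the Darcy flux q is identical in every zone and the zone head losses add (resistances L/K in series).
Σ(L/K) = 446/52.3 + 222/2.97 + 520/139 = 8.528 + 74.75 + 3.741 = 87.02 d
K_eq = L_total / Σ(L/K) = 1188 / 87.02 = 13.65 m/d
q = K_eq · i = 13.65 × 0.0022 = 0.03004 m/d (same in every zone)
Zone A: v = q/n = 0.03004/0.08 = 0.3754 m/d → t_A = 446/0.3754 = 1188 d
Zone B: v = q/n = 0.03004/0.36 = 0.08343 m/d → t_B = 222/0.08343 = 2661 d
Zone C: v = q/n = 0.03004/0.27 = 0.1112 m/d → t_C = 520/0.1112 = 4674 d
Total t = 1188 + 2661 + 4674 = 8523 d
   = 8523 / 365 = 23.4 yr

23.4 years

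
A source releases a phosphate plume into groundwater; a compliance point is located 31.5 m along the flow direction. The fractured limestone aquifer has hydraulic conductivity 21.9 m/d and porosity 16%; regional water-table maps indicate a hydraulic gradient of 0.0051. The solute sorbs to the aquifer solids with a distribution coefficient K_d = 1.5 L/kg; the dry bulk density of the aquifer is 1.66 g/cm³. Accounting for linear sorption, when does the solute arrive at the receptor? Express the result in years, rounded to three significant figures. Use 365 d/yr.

2.05 years

Darcy flux q = K·i = 21.9 × 0.0051 = 0.1117 m/d
v = Ki/n = 21.9·0.0051/0.16 = 0.6981 m/d
Retardation R = 1 + ρ_b·K_d/n = 1 + 1.66×1.5/0.16 = 16.56
Contaminant velocity v_c = v/R = 0.6981/16.56 = 0.04215 m/d
t = L/v_c = 31.5/0.04215 = 747.4 d
   = 747.4/365 = 2.05 yr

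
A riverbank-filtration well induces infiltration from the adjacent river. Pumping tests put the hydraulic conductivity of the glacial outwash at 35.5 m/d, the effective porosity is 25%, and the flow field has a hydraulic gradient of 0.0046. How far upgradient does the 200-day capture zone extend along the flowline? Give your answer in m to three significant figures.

131 m

Darcy flux q = K·i = 35.5 × 0.0046 = 0.1633 m/d
Seepage velocity v = q / n = 0.1633 / 0.25 = 0.6532 m/d
L = v × T = 0.6532 × 200 = 130.6 m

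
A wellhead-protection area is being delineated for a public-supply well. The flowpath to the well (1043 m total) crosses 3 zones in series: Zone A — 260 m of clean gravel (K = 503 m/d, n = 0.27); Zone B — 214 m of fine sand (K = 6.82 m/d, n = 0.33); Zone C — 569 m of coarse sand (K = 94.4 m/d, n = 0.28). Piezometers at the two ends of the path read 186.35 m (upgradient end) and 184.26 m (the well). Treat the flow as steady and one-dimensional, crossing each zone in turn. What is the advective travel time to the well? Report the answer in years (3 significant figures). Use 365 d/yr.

Total head drop ΔH = 186.35 − 184.26 = 2.09 m
Steady 1-D flow in series ⇒ the Darcy flux q is identical in every zone and the zone head losses add (resistances L/K in series).
Σ(L/K) = 260/503 + 214/6.82 + 569/94.4 = 0.5169 + 31.38 + 6.028 = 37.92 d
q = ΔH / Σ(L/K) = 2.09 / 37.92 = 0.05511 m/d (same in every zone)
Zone A: v = q/n = 0.05511/0.27 = 0.2041 m/d → t_A = 260/0.2041 = 1274 d
Zone B: v = q/n = 0.05511/0.33 = 0.1670 m/d → t_B = 214/0.1670 = 1281 d
Zone C: v = q/n = 0.05511/0.28 = 0.1968 m/d → t_C = 569/0.1968 = 2891 d
Total t = 1274 + 1281 + 2891 = 5446 d
   = 5446 / 365 = 14.9 yr

14.9 years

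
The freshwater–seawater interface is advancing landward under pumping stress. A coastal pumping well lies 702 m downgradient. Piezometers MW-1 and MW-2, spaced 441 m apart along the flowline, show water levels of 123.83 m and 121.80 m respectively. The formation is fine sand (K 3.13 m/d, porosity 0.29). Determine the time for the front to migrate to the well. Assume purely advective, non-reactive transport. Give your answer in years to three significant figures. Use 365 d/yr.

38.7 years

Hydraulic gradient i = (123.83 − 121.80) / 441 = 2.03 / 441 = 0.004603
Specific discharge q = 3.13 × 0.004603 = 0.01441 m/d
v_s = q/n_e = 0.01441/0.29 = 0.04968 m/d
t = L / v = 702 / 0.04968 = 14130 d
   = 14130 / 365 = 38.7 yr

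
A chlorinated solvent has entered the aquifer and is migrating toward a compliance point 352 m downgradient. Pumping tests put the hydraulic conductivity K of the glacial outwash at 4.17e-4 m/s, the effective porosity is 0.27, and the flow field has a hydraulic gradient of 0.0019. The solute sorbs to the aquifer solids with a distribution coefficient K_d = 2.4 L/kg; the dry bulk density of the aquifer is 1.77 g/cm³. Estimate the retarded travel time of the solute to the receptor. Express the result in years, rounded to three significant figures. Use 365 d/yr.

63.6 years

K = 4.17e-4 m/s × 86400 s/d = 36.03 m/d
Specific discharge q = 36.03 × 0.0019 = 0.06845 m/d
Seepage velocity v = q / n = 0.06845 / 0.27 = 0.2535 m/d
Retardation R = 1 + ρ_b·K_d/n = 1 + 1.77×2.4/0.27 = 16.73
Contaminant velocity v_c = v/R = 0.2535/16.73 = 0.01515 m/d
t = L/v_c = 352/0.01515 = 23230 d
   = 23230/365 = 63.6 yr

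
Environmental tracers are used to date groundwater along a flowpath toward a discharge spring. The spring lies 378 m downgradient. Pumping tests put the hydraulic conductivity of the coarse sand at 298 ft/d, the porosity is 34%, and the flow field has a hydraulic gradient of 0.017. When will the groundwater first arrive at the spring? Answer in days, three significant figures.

K = 298 ft/d × 0.3048 = 90.83 m/d
Darcy flux q = K·i = 90.83 × 0.017 = 1.544 m/d
v = Ki/n = 90.83·0.017/0.34 = 4.542 m/d
t = L / v = 378 / 4.542 = 83.23 d

83.2 days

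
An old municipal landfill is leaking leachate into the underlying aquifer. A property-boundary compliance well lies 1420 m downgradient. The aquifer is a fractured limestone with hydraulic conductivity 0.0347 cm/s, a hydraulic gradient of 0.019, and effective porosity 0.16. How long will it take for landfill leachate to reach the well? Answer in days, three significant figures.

K = 0.0347 cm/s × 864 = 29.98 m/d
q = Ki = 29.98 × 0.019 = 0.5696 m/d
Seepage velocity v = q / n = 0.5696 / 0.16 = 3.560 m/d
t = L / v = 1420 / 3.560 = 398.9 d

399 days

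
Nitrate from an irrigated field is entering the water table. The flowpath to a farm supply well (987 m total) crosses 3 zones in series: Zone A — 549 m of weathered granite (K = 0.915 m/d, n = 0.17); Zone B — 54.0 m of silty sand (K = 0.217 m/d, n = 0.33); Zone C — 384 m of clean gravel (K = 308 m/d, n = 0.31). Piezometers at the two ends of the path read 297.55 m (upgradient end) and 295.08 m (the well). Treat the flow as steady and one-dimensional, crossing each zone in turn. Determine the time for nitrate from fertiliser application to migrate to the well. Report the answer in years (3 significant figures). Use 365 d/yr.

Total head drop ΔH = 297.55 − 295.08 = 2.47 m
Steady 1-D flow in series ⇒ the Darcy flux q is identical in every zone and the zone head losses add (resistances L/K in series).
Σ(L/K) = 549/0.915 + 54.0/0.217 + 384/308 = 600.0 + 248.8 + 1.247 = 850.1 d
q = ΔH / Σ(L/K) = 2.47 / 850.1 = 0.002906 m/d (same in every zone)
Zone A: v = q/n = 0.002906/0.17 = 0.01709 m/d → t_A = 549/0.01709 = 32120 d
Zone B: v = q/n = 0.002906/0.33 = 0.008805 m/d → t_B = 54.0/0.008805 = 6133 d
Zone C: v = q/n = 0.002906/0.31 = 0.009373 m/d → t_C = 384/0.009373 = 40970 d
Total t = 32120 + 6133 + 40970 = 79220 d
   = 79220 / 365 = 217 yr

217 years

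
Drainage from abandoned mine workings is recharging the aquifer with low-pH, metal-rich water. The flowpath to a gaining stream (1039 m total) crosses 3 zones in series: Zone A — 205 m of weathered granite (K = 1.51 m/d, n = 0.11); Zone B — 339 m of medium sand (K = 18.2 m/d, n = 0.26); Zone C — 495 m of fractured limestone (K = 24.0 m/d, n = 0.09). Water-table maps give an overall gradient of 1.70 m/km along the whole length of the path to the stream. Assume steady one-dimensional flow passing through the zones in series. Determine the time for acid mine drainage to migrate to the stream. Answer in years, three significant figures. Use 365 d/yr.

42.1 years

Continuity: the same q passes through each zone, so ΔH = q·Σ(L_j/K_j) — the zones act as resistances in series.
Σ(L/K) = 205/1.51 + 339/18.2 + 495/24.0 = 135.8 + 18.63 + 20.63 = 175.0 d
K_eq = L_total / Σ(L/K) = 1039 / 175.0 = 5.937 m/d
q = K_eq · i = 5.937 × 0.0017 = 0.01009 m/d (same in every zone)
Zone A: v = q/n = 0.01009/0.11 = 0.09175 m/d → t_A = 205/0.09175 = 2234 d
Zone B: v = q/n = 0.01009/0.26 = 0.03882 m/d → t_B = 339/0.03882 = 8733 d
Zone C: v = q/n = 0.01009/0.09 = 0.1121 m/d → t_C = 495/0.1121 = 4414 d
Total t = 2234 + 8733 + 4414 = 15380 d
   = 15380 / 365 = 42.1 yr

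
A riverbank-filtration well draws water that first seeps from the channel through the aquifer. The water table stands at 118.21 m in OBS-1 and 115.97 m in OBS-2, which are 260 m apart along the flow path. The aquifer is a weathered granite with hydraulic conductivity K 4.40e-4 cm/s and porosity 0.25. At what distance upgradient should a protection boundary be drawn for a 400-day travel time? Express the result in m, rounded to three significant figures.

5.24 m

Hydraulic gradient i = (118.21 − 115.97) / 260 = 2.24 / 260 = 0.008615
K = 4.40e-4 cm/s × 864 = 0.3802 m/d
Specific discharge q = 0.3802 × 0.008615 = 0.003275 m/d
v = Ki/n = 0.3802·0.008615/0.25 = 0.01310 m/d
L = v × T = 0.01310 × 400 = 5.240 m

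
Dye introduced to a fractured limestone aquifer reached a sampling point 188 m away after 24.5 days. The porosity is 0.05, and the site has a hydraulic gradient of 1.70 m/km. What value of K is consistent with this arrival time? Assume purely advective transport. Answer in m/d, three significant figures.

v = L / t = 188 / 24.5 = 7.673 m/d
K = v · n / i = 7.673 × 0.05 / 0.0017 = 226 m/d

226 m/d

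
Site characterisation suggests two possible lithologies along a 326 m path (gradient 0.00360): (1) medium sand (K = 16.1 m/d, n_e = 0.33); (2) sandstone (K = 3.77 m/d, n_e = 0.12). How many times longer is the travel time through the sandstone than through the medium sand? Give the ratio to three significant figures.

Unit 1 (medium sand): v = 16.1×0.0036/0.33 = 0.1756 m/d, t = 326/0.1756 = 1856 d
Unit 2 (sandstone): v = 3.77×0.0036/0.12 = 0.1131 m/d, t = 326/0.1131 = 2882 d
t(sandstone) / t(medium sand) = 2882/1856 = 1.55

1.55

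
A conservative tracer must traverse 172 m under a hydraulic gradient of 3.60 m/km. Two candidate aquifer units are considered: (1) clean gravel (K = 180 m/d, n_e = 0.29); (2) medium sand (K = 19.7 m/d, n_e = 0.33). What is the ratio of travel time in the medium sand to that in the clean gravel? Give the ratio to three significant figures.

Unit 1 (clean gravel): v = 180×0.0036/0.29 = 2.234 m/d, t = 172/2.234 = 76.98 d
Unit 2 (medium sand): v = 19.7×0.0036/0.33 = 0.2149 m/d, t = 172/0.2149 = 800.3 d
t(medium sand) / t(clean gravel) = 800.3/76.98 = 10.4

10.4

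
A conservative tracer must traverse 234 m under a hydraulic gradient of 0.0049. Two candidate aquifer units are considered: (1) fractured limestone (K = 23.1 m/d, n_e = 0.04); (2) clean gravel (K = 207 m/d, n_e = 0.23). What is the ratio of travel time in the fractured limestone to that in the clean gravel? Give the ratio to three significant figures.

1.56

Unit 1 (fractured limestone): v = 23.1×0.0049/0.04 = 2.830 m/d, t = 234/2.830 = 82.69 d
Unit 2 (clean gravel): v = 207×0.0049/0.23 = 4.410 m/d, t = 234/4.410 = 53.06 d
t(fractured limestone) / t(clean gravel) = 82.69/53.06 = 1.56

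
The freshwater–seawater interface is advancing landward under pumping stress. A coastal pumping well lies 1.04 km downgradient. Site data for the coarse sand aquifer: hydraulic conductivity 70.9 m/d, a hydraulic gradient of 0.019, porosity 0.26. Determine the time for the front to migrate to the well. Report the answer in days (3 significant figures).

201 days

Specific discharge q = 70.9 × 0.019 = 1.347 m/d
v = Ki/n = 70.9·0.019/0.26 = 5.181 m/d
L = 1.04 km = 1040 m
t = L / v = 1040 / 5.181 = 200.7 d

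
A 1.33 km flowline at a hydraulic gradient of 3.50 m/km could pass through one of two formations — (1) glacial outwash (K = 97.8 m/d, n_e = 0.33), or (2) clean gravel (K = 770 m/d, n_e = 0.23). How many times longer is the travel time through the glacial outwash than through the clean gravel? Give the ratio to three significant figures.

Unit 1 (glacial outwash): v = 97.8×0.0035/0.33 = 1.037 m/d, t = 1330/1.037 = 1282 d
Unit 2 (clean gravel): v = 770×0.0035/0.23 = 11.72 m/d, t = 1330/11.72 = 113.5 d
t(glacial outwash) / t(clean gravel) = 1282/113.5 = 11.3

11.3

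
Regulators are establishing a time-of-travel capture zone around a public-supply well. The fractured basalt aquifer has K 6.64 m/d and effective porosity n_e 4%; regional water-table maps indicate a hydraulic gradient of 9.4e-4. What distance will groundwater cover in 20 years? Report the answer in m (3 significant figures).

Specific discharge q = 6.64 × 9.4e-4 = 0.006242 m/d
Seepage velocity v = q / n = 0.006242 / 0.04 = 0.1560 m/d
T = 20 yr × 365 = 7300 d
L = v × T = 0.1560 × 7300 = 1139 m

1140 m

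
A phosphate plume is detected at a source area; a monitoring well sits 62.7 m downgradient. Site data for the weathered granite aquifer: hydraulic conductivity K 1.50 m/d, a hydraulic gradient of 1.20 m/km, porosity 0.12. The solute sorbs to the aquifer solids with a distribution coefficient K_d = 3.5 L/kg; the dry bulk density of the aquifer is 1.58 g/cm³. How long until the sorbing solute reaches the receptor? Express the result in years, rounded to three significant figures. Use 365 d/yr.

539 years

q = Ki = 1.50 × 0.0012 = 0.001800 m/d
Seepage velocity v = q / n = 0.001800 / 0.12 = 0.01500 m/d
Retardation R = 1 + ρ_b·K_d/n = 1 + 1.58×3.5/0.12 = 47.08
Contaminant velocity v_c = v/R = 0.01500/47.08 = 3.186e-4 m/d
t = L/v_c = 62.7/3.186e-4 = 196800 d
   = 196800/365 = 539 yr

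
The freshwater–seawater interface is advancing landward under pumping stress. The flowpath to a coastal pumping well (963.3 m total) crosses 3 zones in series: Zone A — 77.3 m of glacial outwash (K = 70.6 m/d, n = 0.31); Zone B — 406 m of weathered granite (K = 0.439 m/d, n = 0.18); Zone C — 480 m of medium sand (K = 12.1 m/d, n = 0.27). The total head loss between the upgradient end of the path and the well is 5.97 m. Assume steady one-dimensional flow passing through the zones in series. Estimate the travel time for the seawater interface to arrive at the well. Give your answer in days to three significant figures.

36700 days

Steady 1-D flow in series ⇒ the Darcy flux q is identical in every zone and the zone head losses add (resistances L/K in series).
Σ(L/K) = 77.3/70.6 + 406/0.439 + 480/12.1 = 1.095 + 924.8 + 39.67 = 965.6 d
q = ΔH / Σ(L/K) = 5.97 / 965.6 = 0.006183 m/d (same in every zone)
Zone A: v = q/n = 0.006183/0.31 = 0.01994 m/d → t_A = 77.3/0.01994 = 3876 d
Zone B: v = q/n = 0.006183/0.18 = 0.03435 m/d → t_B = 406/0.03435 = 11820 d
Zone C: v = q/n = 0.006183/0.27 = 0.02290 m/d → t_C = 480/0.02290 = 20960 d
Total t = 3876 + 11820 + 20960 = 36660 d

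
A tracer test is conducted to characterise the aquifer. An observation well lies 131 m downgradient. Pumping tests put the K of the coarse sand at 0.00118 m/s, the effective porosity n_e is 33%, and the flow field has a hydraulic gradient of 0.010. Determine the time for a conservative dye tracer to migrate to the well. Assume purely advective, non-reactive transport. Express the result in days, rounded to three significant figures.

42.4 days

K = 0.00118 m/s × 86400 s/d = 102.0 m/d
Darcy flux q = K·i = 102.0 × 0.010 = 1.020 m/d
v_s = q/n_e = 1.020/0.33 = 3.089 m/d
t = L / v = 131 / 3.089 = 42.40 d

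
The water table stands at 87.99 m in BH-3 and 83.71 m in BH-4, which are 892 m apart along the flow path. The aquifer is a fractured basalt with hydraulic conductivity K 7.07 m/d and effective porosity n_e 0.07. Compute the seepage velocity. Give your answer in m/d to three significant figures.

0.485 m/d

Hydraulic gradient i = (87.99 − 83.71) / 892 = 4.28 / 892 = 0.004798
Specific discharge q = 7.07 × 0.004798 = 0.03392 m/d
Average linear velocity = 0.03392 / 0.07 = 0.4846 m/d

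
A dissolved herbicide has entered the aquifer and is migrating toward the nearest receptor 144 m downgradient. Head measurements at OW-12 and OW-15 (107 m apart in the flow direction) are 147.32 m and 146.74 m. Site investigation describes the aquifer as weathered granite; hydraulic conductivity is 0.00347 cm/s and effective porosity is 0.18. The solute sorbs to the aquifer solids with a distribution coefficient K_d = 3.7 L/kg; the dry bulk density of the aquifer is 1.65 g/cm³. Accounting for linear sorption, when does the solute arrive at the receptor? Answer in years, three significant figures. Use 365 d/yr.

153 years

Hydraulic gradient i = (147.32 − 146.74) / 107 = 0.58 / 107 = 0.005421
K = 0.00347 cm/s × 864 = 2.998 m/d
Specific discharge q = 2.998 × 0.005421 = 0.01625 m/d
Seepage velocity v = q / n = 0.01625 / 0.18 = 0.09028 m/d
Retardation R = 1 + ρ_b·K_d/n = 1 + 1.65×3.7/0.18 = 34.92
Contaminant velocity v_c = v/R = 0.09028/34.92 = 0.002586 m/d
t = L/v_c = 144/0.002586 = 55690 d
   = 55690/365 = 153 yr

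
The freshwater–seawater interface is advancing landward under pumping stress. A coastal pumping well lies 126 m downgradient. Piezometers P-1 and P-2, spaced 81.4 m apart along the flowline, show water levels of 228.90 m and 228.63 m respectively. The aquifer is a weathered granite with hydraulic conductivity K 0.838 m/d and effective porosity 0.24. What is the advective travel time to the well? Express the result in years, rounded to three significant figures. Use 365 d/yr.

Hydraulic gradient i = (228.90 − 228.63) / 81.4 = 0.27 / 81.4 = 0.003317
Darcy flux q = K·i = 0.838 × 0.003317 = 0.002780 m/d
Average linear velocity = 0.002780 / 0.24 = 0.01158 m/d
t = L / v = 126 / 0.01158 = 10880 d
   = 10880 / 365 = 29.8 yr

29.8 years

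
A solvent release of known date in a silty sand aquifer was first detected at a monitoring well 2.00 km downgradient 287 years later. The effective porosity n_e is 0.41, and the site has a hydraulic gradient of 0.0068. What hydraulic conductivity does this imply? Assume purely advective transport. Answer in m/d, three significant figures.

1.15 m/d

t = 287 years = 104800 d
L = 2.00 km = 2000 m
v = L / t = 2000 / 104800 = 0.01909 m/d
K = v · n / i = 0.01909 × 0.41 / 0.0068 = 1.15 m/d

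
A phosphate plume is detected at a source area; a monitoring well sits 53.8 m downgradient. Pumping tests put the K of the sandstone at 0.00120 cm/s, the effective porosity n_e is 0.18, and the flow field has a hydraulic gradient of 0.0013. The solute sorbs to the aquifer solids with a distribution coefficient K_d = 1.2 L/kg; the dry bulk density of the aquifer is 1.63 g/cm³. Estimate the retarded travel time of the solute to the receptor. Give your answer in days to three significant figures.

K = 0.00120 cm/s × 864 = 1.037 m/d
Specific discharge q = 1.037 × 0.0013 = 0.001348 m/d
v = Ki/n = 1.037·0.0013/0.18 = 0.007488 m/d
Retardation R = 1 + ρ_b·K_d/n = 1 + 1.63×1.2/0.18 = 11.87
Contaminant velocity v_c = v/R = 0.007488/11.87 = 6.310e-4 m/d
t = L/v_c = 53.8/6.310e-4 = 85260 d

85300 days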